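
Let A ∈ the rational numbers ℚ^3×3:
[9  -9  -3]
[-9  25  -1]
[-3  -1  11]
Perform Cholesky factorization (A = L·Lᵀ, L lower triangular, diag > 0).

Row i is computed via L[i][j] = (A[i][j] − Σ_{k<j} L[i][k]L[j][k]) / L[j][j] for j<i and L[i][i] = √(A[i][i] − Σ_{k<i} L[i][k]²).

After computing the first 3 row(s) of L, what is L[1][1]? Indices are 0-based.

Step 1: L[0][0] = √(9) = 3.
  L[1][0] = (-9) / L[0][0] = -3.
Step 2: L[1][1] = √(16) = 4.
  L[2][0] = (-3) / L[0][0] = -1.
  L[2][1] = (-4) / L[1][1] = -1.
Step 3: L[2][2] = √(9) = 3.

L[1][1] = 4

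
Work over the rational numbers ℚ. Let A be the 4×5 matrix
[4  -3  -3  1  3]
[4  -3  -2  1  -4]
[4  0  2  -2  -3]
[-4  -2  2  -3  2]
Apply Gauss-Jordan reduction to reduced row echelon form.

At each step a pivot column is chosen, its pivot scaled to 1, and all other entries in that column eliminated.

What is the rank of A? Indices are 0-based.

rank = 4

step 1: normalize row 0 (÷4) = (1, -3/4, -3/4, 1/4, 3/4)
  row 1: subtract 4×row0 = (0, 0, 1, 0, -7)
  row 2: subtract 4×row0 = (0, 3, 5, -3, -6)
  row 3: subtract -4×row0 = (0, -5, -1, -2, 5)
step 2: exchange rows 1,2
step 2: normalize row 1 (÷3) = (0, 1, 5/3, -1, -2)
  row 0: subtract -3/4×row1 = (1, 0, 1/2, -1/2, -3/4)
  row 3: subtract -5×row1 = (0, 0, 22/3, -7, -5)
step 3: normalize row 2 (÷1) = (0, 0, 1, 0, -7)
  row 0: subtract 1/2×row2 = (1, 0, 0, -1/2, 11/4)
  row 1: subtract 5/3×row2 = (0, 1, 0, -1, 29/3)
  row 3: subtract 22/3×row2 = (0, 0, 0, -7, 139/3)
step 4: normalize row 3 (÷-7) = (0, 0, 0, 1, -139/21)
  row 0: subtract -1/2×row3 = (1, 0, 0, 0, -47/84)
  row 1: subtract -1×row3 = (0, 1, 0, 0, 64/21)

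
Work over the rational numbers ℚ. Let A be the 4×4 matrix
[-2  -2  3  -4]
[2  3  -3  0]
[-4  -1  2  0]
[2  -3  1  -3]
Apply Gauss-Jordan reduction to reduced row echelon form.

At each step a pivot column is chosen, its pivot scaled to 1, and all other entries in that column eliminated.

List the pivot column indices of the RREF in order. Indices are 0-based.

step 1: normalize row 0 (÷-2) = (1, 1, -3/2, 2)
  row 1: subtract 2×row0 = (0, 1, 0, -4)
  row 2: subtract -4×row0 = (0, 3, -4, 8)
  row 3: subtract 2×row0 = (0, -5, 4, -7)
step 2: normalize row 1 (÷1) = (0, 1, 0, -4)
  row 0: subtract 1×row1 = (1, 0, -3/2, 6)
  row 2: subtract 3×row1 = (0, 0, -4, 20)
  row 3: subtract -5×row1 = (0, 0, 4, -27)
step 3: normalize row 2 (÷-4) = (0, 0, 1, -5)
  row 0: subtract -3/2×row2 = (1, 0, 0, -3/2)
  row 3: subtract 4×row2 = (0, 0, 0, -7)
step 4: normalize row 3 (÷-7) = (0, 0, 0, 1)
  row 0: subtract -3/2×row3 = (1, 0, 0, 0)
  row 1: subtract -4×row3 = (0, 1, 0, 0)
  row 2: subtract -5×row3 = (0, 0, 1, 0)

pivot columns: 0, 1, 2, 3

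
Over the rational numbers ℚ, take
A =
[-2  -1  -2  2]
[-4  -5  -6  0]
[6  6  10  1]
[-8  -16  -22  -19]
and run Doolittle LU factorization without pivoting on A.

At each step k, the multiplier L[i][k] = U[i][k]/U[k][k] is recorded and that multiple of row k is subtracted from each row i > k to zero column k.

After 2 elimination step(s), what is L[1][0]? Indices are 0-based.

L[1][0] = 2

Step 1: pivot at (0,0) is -2.
  row1 ← row1 − (2)·row0  ⇒  L[1][0]=2, U row1=(0, -3, -2, -4)
  row2 ← row2 − (-3)·row0  ⇒  L[2][0]=-3, U row2=(0, 3, 4, 7)
  row3 ← row3 − (4)·row0  ⇒  L[3][0]=4, U row3=(0, -12, -14, -27)
Step 2: pivot at (1,1) is -3.
  row2 ← row2 − (-1)·row1  ⇒  L[2][1]=-1, U row2=(0, 0, 2, 3)
  row3 ← row3 − (4)·row1  ⇒  L[3][1]=4, U row3=(0, 0, -6, -11)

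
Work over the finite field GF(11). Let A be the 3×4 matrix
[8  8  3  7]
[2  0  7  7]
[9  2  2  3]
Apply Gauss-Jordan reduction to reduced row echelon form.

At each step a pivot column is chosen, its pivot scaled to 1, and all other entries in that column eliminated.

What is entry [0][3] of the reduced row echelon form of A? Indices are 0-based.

M[0][3] = 0

step 1: normalize row 0 (÷8) = (1, 1, 10, 5)
  row 1: subtract 2×row0 = (0, 9, 9, 8)
  row 2: subtract 9×row0 = (0, 4, 0, 2)
step 2: normalize row 1 (÷9) = (0, 1, 1, 7)
  row 0: subtract 1×row1 = (1, 0, 9, 9)
  row 2: subtract 4×row1 = (0, 0, 7, 7)
step 3: normalize row 2 (÷7) = (0, 0, 1, 1)
  row 0: subtract 9×row2 = (1, 0, 0, 0)
  row 1: subtract 1×row2 = (0, 1, 0, 6)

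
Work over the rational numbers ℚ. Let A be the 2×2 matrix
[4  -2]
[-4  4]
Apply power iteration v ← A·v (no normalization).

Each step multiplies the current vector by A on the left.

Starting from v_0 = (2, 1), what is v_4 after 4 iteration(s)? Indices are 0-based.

v_0 = (2, 1).
v_1 = A·v_0 = (6, -4).
v_2 = A·v_1 = (32, -40).
v_3 = A·v_2 = (208, -288).
v_4 = A·v_3 = (1408, -1984).

v_4 = (1408, -1984)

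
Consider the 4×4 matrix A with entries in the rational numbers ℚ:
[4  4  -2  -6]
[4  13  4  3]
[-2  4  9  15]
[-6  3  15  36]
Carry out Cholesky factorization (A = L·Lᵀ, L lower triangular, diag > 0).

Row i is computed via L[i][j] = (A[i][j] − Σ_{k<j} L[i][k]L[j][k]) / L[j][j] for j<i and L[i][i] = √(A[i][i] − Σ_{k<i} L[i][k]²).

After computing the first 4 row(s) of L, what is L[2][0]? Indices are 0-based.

L[2][0] = -1

Step 1: L[0][0] = √(4) = 2.
  L[1][0] = (4) / L[0][0] = 2.
Step 2: L[1][1] = √(9) = 3.
  L[2][0] = (-2) / L[0][0] = -1.
  L[2][1] = (6) / L[1][1] = 2.
Step 3: L[2][2] = √(4) = 2.
  L[3][0] = (-6) / L[0][0] = -3.
  L[3][1] = (9) / L[1][1] = 3.
  L[3][2] = (6) / L[2][2] = 3.
Step 4: L[3][3] = √(9) = 3.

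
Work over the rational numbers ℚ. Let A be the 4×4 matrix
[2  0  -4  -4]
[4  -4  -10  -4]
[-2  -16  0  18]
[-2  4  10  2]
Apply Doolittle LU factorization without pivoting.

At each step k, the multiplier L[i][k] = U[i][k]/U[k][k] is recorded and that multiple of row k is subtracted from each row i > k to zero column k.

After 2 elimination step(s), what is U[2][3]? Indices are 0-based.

U[2][3] = -2

Step 1: pivot at (0,0) is 2.
  row1 ← row1 − (2)·row0  ⇒  L[1][0]=2, U row1=(0, -4, -2, 4)
  row2 ← row2 − (-1)·row0  ⇒  L[2][0]=-1, U row2=(0, -16, -4, 14)
  row3 ← row3 − (-1)·row0  ⇒  L[3][0]=-1, U row3=(0, 4, 6, -2)
Step 2: pivot at (1,1) is -4.
  row2 ← row2 − (4)·row1  ⇒  L[2][1]=4, U row2=(0, 0, 4, -2)
  row3 ← row3 − (-1)·row1  ⇒  L[3][1]=-1, U row3=(0, 0, 4, 2)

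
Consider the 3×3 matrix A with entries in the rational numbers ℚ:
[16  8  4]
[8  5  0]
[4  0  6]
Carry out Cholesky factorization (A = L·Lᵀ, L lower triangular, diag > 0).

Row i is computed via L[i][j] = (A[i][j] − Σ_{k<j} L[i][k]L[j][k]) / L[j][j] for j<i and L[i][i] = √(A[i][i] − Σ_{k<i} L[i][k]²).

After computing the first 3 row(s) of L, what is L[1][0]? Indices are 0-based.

Step 1: L[0][0] = √(16) = 4.
  L[1][0] = (8) / L[0][0] = 2.
Step 2: L[1][1] = √(1) = 1.
  L[2][0] = (4) / L[0][0] = 1.
  L[2][1] = (-2) / L[1][1] = -2.
Step 3: L[2][2] = √(1) = 1.

L[1][0] = 2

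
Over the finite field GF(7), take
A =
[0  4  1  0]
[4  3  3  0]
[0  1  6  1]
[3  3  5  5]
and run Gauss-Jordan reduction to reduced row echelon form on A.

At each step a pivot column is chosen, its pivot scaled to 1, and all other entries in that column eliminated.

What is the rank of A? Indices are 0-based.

pivot(0,0): swap R0↔R1
pivot(0,0)=4: scale R0 → (1, 6, 6, 0)
  clear (3,0): R3 −= (3)R0 → (0, 6, 1, 5)
pivot(1,1)=4: scale R1 → (0, 1, 2, 0)
  clear (0,1): R0 −= (6)R1 → (1, 0, 1, 0)
  clear (2,1): R2 −= (1)R1 → (0, 0, 4, 1)
  clear (3,1): R3 −= (6)R1 → (0, 0, 3, 5)
pivot(2,2)=4: scale R2 → (0, 0, 1, 2)
  clear (0,2): R0 −= (1)R2 → (1, 0, 0, 5)
  clear (1,2): R1 −= (2)R2 → (0, 1, 0, 3)
  clear (3,2): R3 −= (3)R2 → (0, 0, 0, 6)
pivot(3,3)=6: scale R3 → (0, 0, 0, 1)
  clear (0,3): R0 −= (5)R3 → (1, 0, 0, 0)
  clear (1,3): R1 −= (3)R3 → (0, 1, 0, 0)
  clear (2,3): R2 −= (2)R3 → (0, 0, 1, 0)

rank = 4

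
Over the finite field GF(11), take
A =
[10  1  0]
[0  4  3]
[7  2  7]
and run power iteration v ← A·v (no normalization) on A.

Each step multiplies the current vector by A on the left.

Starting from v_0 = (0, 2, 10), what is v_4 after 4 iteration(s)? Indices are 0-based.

v_0 = (0, 2, 10).
v_1 = A·v_0 = (2, 5, 8).
v_2 = A·v_1 = (3, 0, 3).
v_3 = A·v_2 = (8, 9, 9).
v_4 = A·v_3 = (1, 8, 5).

v_4 = (1, 8, 5)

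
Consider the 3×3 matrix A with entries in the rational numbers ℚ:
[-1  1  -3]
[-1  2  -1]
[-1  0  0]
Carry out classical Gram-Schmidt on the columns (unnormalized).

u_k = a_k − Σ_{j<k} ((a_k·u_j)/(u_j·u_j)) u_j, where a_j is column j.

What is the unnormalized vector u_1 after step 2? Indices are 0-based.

u_1 = (0, 1, -1)

Step 1: u_0 = a_0 = (-1, -1, -1).
Step 2: u_1 = a_1 − (-1)·u_0 = (0, 1, -1).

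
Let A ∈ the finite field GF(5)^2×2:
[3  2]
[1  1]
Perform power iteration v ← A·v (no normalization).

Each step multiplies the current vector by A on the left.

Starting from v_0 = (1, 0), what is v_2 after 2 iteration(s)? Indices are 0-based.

v_0 = (1, 0).
v_1 = A·v_0 = (3, 1).
v_2 = A·v_1 = (1, 4).

v_2 = (1, 4)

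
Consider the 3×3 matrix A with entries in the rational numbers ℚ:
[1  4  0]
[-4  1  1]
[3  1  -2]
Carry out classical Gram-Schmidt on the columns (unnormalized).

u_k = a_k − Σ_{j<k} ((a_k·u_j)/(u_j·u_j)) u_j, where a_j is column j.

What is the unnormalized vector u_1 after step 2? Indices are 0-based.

u_1 = (101/26, 19/13, 17/26)

Step 1: u_0 = a_0 = (1, -4, 3).
Step 2: u_1 = a_1 − (3/26)·u_0 = (101/26, 19/13, 17/26).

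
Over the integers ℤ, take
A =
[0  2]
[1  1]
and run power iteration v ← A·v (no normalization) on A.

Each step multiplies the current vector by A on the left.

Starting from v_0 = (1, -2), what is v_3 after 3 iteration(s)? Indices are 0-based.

v_0 = (1, -2).
v_1 = A·v_0 = (-4, -1).
v_2 = A·v_1 = (-2, -5).
v_3 = A·v_2 = (-10, -7).

v_3 = (-10, -7)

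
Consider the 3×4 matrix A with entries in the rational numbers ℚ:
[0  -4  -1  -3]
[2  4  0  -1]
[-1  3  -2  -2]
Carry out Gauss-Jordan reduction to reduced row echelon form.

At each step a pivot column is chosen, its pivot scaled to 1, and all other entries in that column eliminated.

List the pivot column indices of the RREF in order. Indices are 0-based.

step 1: exchange rows 0,1
step 1: normalize row 0 (÷2) = (1, 2, 0, -1/2)
  row 2: subtract -1×row0 = (0, 5, -2, -5/2)
step 2: normalize row 1 (÷-4) = (0, 1, 1/4, 3/4)
  row 0: subtract 2×row1 = (1, 0, -1/2, -2)
  row 2: subtract 5×row1 = (0, 0, -13/4, -25/4)
step 3: normalize row 2 (÷-13/4) = (0, 0, 1, 25/13)
  row 0: subtract -1/2×row2 = (1, 0, 0, -27/26)
  row 1: subtract 1/4×row2 = (0, 1, 0, 7/26)

pivot columns: 0, 1, 2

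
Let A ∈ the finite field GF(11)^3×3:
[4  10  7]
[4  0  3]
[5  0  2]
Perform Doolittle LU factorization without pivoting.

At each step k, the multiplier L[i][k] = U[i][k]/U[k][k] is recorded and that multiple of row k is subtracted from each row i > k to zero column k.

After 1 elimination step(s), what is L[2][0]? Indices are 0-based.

L[2][0] = 4

k=0: U[0][0]=4
  eliminate (1,0): mult=1, new row 1: (0, 1, 7); set L[1][0]=1
  eliminate (2,0): mult=4, new row 2: (0, 4, 7); set L[2][0]=4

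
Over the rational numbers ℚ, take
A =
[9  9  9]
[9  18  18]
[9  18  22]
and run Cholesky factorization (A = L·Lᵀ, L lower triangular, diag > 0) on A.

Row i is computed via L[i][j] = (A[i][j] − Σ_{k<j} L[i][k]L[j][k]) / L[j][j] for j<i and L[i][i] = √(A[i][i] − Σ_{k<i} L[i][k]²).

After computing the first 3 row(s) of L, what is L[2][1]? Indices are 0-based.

Step 1: L[0][0] = √(9) = 3.
  L[1][0] = (9) / L[0][0] = 3.
Step 2: L[1][1] = √(9) = 3.
  L[2][0] = (9) / L[0][0] = 3.
  L[2][1] = (9) / L[1][1] = 3.
Step 3: L[2][2] = √(4) = 2.

L[2][1] = 3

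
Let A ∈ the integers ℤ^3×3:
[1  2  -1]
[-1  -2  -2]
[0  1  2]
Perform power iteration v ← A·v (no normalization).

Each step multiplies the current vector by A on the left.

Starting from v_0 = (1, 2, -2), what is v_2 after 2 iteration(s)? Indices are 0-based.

v_0 = (1, 2, -2).
v_1 = A·v_0 = (7, -1, -2).
v_2 = A·v_1 = (7, -1, -5).

v_2 = (7, -1, -5)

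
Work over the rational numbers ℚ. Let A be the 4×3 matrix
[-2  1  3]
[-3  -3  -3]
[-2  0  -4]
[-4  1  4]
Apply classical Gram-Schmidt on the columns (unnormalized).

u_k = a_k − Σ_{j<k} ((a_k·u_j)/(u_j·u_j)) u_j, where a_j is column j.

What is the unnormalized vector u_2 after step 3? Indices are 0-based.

u_2 = (313/354, 43/59, -811/177, 461/354)

Step 1: u_0 = a_0 = (-2, -3, -2, -4).
Step 2: u_1 = a_1 − (1/11)·u_0 = (13/11, -30/11, 2/11, 15/11).
Step 3: u_2 = a_2 − (-5/33)·u_0 − (181/118)·u_1 = (313/354, 43/59, -811/177, 461/354).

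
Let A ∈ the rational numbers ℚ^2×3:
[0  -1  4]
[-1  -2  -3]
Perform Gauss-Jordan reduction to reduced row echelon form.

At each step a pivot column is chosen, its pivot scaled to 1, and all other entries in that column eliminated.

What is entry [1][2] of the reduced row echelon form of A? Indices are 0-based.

M[1][2] = -4

[1] R0 <-> R1
[1] R0 /= -1  ⇒  (1, 2, 3)
[2] R1 /= -1  ⇒  (0, 1, -4)
     R0 -= 2·R1  ⇒  (1, 0, 11)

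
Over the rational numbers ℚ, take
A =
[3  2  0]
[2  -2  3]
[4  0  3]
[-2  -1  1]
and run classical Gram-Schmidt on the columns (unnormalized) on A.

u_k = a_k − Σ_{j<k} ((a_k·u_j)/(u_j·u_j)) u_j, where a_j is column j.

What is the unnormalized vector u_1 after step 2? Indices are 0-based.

Step 1: u_0 = a_0 = (3, 2, 4, -2).
Step 2: u_1 = a_1 − (4/33)·u_0 = (18/11, -74/33, -16/33, -25/33).

u_1 = (18/11, -74/33, -16/33, -25/33)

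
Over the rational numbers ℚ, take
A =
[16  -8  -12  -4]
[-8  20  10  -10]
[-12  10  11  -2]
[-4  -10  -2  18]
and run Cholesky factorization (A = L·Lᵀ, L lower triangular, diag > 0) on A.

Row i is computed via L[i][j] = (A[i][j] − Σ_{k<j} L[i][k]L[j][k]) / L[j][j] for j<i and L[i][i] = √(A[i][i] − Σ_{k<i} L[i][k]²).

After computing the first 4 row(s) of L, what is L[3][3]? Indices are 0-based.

Step 1: L[0][0] = √(16) = 4.
  L[1][0] = (-8) / L[0][0] = -2.
Step 2: L[1][1] = √(16) = 4.
  L[2][0] = (-12) / L[0][0] = -3.
  L[2][1] = (4) / L[1][1] = 1.
Step 3: L[2][2] = √(1) = 1.
  L[3][0] = (-4) / L[0][0] = -1.
  L[3][1] = (-12) / L[1][1] = -3.
  L[3][2] = (-2) / L[2][2] = -2.
Step 4: L[3][3] = √(4) = 2.

L[3][3] = 2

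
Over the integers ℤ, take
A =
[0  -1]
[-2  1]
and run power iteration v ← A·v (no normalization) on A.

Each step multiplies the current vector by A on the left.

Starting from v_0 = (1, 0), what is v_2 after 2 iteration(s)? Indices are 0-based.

v_0 = (1, 0).
v_1 = A·v_0 = (0, -2).
v_2 = A·v_1 = (2, -2).

v_2 = (2, -2)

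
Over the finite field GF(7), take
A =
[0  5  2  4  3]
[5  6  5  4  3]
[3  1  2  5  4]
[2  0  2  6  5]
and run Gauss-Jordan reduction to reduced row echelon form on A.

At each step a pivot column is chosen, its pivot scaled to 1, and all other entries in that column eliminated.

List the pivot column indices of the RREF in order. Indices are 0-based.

pivot columns: 0, 1, 2, 3

step 1: exchange rows 0,1
step 1: normalize row 0 (÷5) = (1, 4, 1, 5, 2)
  row 2: subtract 3×row0 = (0, 3, 6, 4, 5)
  row 3: subtract 2×row0 = (0, 6, 0, 3, 1)
step 2: normalize row 1 (÷5) = (0, 1, 6, 5, 2)
  row 0: subtract 4×row1 = (1, 0, 5, 6, 1)
  row 2: subtract 3×row1 = (0, 0, 2, 3, 6)
  row 3: subtract 6×row1 = (0, 0, 6, 1, 3)
step 3: normalize row 2 (÷2) = (0, 0, 1, 5, 3)
  row 0: subtract 5×row2 = (1, 0, 0, 2, 0)
  row 1: subtract 6×row2 = (0, 1, 0, 3, 5)
  row 3: subtract 6×row2 = (0, 0, 0, 6, 6)
step 4: normalize row 3 (÷6) = (0, 0, 0, 1, 1)
  row 0: subtract 2×row3 = (1, 0, 0, 0, 5)
  row 1: subtract 3×row3 = (0, 1, 0, 0, 2)
  row 2: subtract 5×row3 = (0, 0, 1, 0, 5)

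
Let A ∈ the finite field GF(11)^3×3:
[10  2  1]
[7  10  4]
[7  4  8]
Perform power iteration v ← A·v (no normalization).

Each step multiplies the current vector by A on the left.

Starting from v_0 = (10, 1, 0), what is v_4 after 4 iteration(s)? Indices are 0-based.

v_4 = (3, 6, 1)

v_0 = (10, 1, 0).
v_1 = A·v_0 = (3, 3, 8).
v_2 = A·v_1 = (0, 6, 9).
v_3 = A·v_2 = (10, 8, 8).
v_4 = A·v_3 = (3, 6, 1).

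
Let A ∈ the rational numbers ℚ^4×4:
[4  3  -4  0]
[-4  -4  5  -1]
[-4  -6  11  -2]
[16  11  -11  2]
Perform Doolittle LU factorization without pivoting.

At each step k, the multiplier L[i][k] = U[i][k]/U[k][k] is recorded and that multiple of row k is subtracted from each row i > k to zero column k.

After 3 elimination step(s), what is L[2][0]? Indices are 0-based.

[col 0] pivot 4
  R1 -= -1*R0 → (0, -1, 1, -1)  (L[1][0] := -1)
  R2 -= -1*R0 → (0, -3, 7, -2)  (L[2][0] := -1)
  R3 -= 4*R0 → (0, -1, 5, 2)  (L[3][0] := 4)
[col 1] pivot -1
  R2 -= 3*R1 → (0, 0, 4, 1)  (L[2][1] := 3)
  R3 -= 1*R1 → (0, 0, 4, 3)  (L[3][1] := 1)
[col 2] pivot 4
  R3 -= 1*R2 → (0, 0, 0, 2)  (L[3][2] := 1)

L[2][0] = -1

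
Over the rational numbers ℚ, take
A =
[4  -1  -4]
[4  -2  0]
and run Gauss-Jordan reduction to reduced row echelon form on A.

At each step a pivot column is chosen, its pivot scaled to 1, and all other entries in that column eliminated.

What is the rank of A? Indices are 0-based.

rank = 2

step 1: normalize row 0 (÷4) = (1, -1/4, -1)
  row 1: subtract 4×row0 = (0, -1, 4)
step 2: normalize row 1 (÷-1) = (0, 1, -4)
  row 0: subtract -1/4×row1 = (1, 0, -2)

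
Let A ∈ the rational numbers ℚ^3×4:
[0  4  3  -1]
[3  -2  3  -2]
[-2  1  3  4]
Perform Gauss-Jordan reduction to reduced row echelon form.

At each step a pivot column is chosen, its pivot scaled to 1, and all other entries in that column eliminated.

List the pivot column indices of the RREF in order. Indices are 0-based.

step 1: exchange rows 0,1
step 1: normalize row 0 (÷3) = (1, -2/3, 1, -2/3)
  row 2: subtract -2×row0 = (0, -1/3, 5, 8/3)
step 2: normalize row 1 (÷4) = (0, 1, 3/4, -1/4)
  row 0: subtract -2/3×row1 = (1, 0, 3/2, -5/6)
  row 2: subtract -1/3×row1 = (0, 0, 21/4, 31/12)
step 3: normalize row 2 (÷21/4) = (0, 0, 1, 31/63)
  row 0: subtract 3/2×row2 = (1, 0, 0, -11/7)
  row 1: subtract 3/4×row2 = (0, 1, 0, -13/21)

pivot columns: 0, 1, 2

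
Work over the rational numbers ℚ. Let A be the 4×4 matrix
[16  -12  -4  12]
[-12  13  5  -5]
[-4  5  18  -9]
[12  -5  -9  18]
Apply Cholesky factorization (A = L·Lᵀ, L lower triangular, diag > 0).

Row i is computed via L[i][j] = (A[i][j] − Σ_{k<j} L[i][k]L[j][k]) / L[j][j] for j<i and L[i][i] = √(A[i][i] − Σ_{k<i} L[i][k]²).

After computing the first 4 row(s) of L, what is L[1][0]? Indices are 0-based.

L[1][0] = -3

Step 1: L[0][0] = √(16) = 4.
  L[1][0] = (-12) / L[0][0] = -3.
Step 2: L[1][1] = √(4) = 2.
  L[2][0] = (-4) / L[0][0] = -1.
  L[2][1] = (2) / L[1][1] = 1.
Step 3: L[2][2] = √(16) = 4.
  L[3][0] = (12) / L[0][0] = 3.
  L[3][1] = (4) / L[1][1] = 2.
  L[3][2] = (-8) / L[2][2] = -2.
Step 4: L[3][3] = √(1) = 1.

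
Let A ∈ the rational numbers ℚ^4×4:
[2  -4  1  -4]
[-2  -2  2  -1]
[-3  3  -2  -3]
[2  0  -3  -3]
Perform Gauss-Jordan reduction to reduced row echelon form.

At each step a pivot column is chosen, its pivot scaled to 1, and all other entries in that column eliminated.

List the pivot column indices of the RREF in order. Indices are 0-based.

step 1: normalize row 0 (÷2) = (1, -2, 1/2, -2)
  row 1: subtract -2×row0 = (0, -6, 3, -5)
  row 2: subtract -3×row0 = (0, -3, -1/2, -9)
  row 3: subtract 2×row0 = (0, 4, -4, 1)
step 2: normalize row 1 (÷-6) = (0, 1, -1/2, 5/6)
  row 0: subtract -2×row1 = (1, 0, -1/2, -1/3)
  row 2: subtract -3×row1 = (0, 0, -2, -13/2)
  row 3: subtract 4×row1 = (0, 0, -2, -7/3)
step 3: normalize row 2 (÷-2) = (0, 0, 1, 13/4)
  row 0: subtract -1/2×row2 = (1, 0, 0, 31/24)
  row 1: subtract -1/2×row2 = (0, 1, 0, 59/24)
  row 3: subtract -2×row2 = (0, 0, 0, 25/6)
step 4: normalize row 3 (÷25/6) = (0, 0, 0, 1)
  row 0: subtract 31/24×row3 = (1, 0, 0, 0)
  row 1: subtract 59/24×row3 = (0, 1, 0, 0)
  row 2: subtract 13/4×row3 = (0, 0, 1, 0)

pivot columns: 0, 1, 2, 3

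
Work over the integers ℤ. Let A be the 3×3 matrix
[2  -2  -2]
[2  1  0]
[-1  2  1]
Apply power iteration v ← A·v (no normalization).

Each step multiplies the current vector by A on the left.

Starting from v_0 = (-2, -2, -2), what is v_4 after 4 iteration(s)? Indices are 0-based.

v_4 = (156, 242, -20)

v_0 = (-2, -2, -2).
v_1 = A·v_0 = (4, -6, -4).
v_2 = A·v_1 = (28, 2, -20).
v_3 = A·v_2 = (92, 58, -44).
v_4 = A·v_3 = (156, 242, -20).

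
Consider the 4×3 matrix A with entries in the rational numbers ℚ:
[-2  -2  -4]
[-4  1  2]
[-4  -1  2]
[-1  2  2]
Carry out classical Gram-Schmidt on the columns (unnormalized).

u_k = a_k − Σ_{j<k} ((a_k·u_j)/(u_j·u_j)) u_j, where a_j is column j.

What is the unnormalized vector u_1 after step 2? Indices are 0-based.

Step 1: u_0 = a_0 = (-2, -4, -4, -1).
Step 2: u_1 = a_1 − (2/37)·u_0 = (-70/37, 45/37, -29/37, 76/37).

u_1 = (-70/37, 45/37, -29/37, 76/37)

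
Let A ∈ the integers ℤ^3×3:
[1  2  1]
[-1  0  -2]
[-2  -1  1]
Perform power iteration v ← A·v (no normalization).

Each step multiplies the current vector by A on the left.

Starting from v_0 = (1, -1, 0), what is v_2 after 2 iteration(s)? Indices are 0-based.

v_2 = (-4, 3, 2)

v_0 = (1, -1, 0).
v_1 = A·v_0 = (-1, -1, -1).
v_2 = A·v_1 = (-4, 3, 2).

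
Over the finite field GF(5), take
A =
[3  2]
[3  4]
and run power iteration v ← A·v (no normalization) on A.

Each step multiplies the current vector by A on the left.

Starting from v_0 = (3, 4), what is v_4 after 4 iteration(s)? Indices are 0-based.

v_0 = (3, 4).
v_1 = A·v_0 = (2, 0).
v_2 = A·v_1 = (1, 1).
v_3 = A·v_2 = (0, 2).
v_4 = A·v_3 = (4, 3).

v_4 = (4, 3)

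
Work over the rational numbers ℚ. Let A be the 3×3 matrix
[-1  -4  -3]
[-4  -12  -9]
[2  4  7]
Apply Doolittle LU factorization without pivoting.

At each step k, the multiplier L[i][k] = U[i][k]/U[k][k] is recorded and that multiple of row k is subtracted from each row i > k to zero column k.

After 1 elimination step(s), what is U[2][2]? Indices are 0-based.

Step 1: pivot at (0,0) is -1.
  row1 ← row1 − (4)·row0  ⇒  L[1][0]=4, U row1=(0, 4, 3)
  row2 ← row2 − (-2)·row0  ⇒  L[2][0]=-2, U row2=(0, -4, 1)

U[2][2] = 1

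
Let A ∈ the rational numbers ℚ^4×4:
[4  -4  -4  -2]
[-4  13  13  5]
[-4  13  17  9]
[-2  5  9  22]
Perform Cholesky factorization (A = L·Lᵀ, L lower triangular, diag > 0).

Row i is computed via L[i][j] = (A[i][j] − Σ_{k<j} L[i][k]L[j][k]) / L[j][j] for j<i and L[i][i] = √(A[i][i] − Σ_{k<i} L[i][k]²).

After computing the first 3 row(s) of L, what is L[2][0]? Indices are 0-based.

L[2][0] = -2

Step 1: L[0][0] = √(4) = 2.
  L[1][0] = (-4) / L[0][0] = -2.
Step 2: L[1][1] = √(9) = 3.
  L[2][0] = (-4) / L[0][0] = -2.
  L[2][1] = (9) / L[1][1] = 3.
Step 3: L[2][2] = √(4) = 2.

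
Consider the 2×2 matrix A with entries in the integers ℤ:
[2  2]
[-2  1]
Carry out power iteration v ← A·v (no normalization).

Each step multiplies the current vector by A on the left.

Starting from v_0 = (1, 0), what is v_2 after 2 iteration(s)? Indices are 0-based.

v_2 = (0, -6)

v_0 = (1, 0).
v_1 = A·v_0 = (2, -2).
v_2 = A·v_1 = (0, -6).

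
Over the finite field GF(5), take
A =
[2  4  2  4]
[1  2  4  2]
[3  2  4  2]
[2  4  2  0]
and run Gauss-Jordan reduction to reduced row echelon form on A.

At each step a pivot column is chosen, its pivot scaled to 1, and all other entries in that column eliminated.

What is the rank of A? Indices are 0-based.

rank = 4

pivot(0,0)=2: scale R0 → (1, 2, 1, 2)
  clear (1,0): R1 −= (1)R0 → (0, 0, 3, 0)
  clear (2,0): R2 −= (3)R0 → (0, 1, 1, 1)
  clear (3,0): R3 −= (2)R0 → (0, 0, 0, 1)
pivot(1,1): swap R1↔R2
pivot(1,1)=1: scale R1 → (0, 1, 1, 1)
  clear (0,1): R0 −= (2)R1 → (1, 0, 4, 0)
pivot(2,2)=3: scale R2 → (0, 0, 1, 0)
  clear (0,2): R0 −= (4)R2 → (1, 0, 0, 0)
  clear (1,2): R1 −= (1)R2 → (0, 1, 0, 1)
pivot(3,3)=1: scale R3 → (0, 0, 0, 1)
  clear (1,3): R1 −= (1)R3 → (0, 1, 0, 0)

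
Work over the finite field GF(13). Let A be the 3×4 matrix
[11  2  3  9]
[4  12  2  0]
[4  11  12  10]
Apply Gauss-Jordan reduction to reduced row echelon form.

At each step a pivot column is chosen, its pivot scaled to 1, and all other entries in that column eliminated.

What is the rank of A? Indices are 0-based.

pivot(0,0)=11: scale R0 → (1, 12, 5, 2)
  clear (1,0): R1 −= (4)R0 → (0, 3, 8, 5)
  clear (2,0): R2 −= (4)R0 → (0, 2, 5, 2)
pivot(1,1)=3: scale R1 → (0, 1, 7, 6)
  clear (0,1): R0 −= (12)R1 → (1, 0, 12, 8)
  clear (2,1): R2 −= (2)R1 → (0, 0, 4, 3)
pivot(2,2)=4: scale R2 → (0, 0, 1, 4)
  clear (0,2): R0 −= (12)R2 → (1, 0, 0, 12)
  clear (1,2): R1 −= (7)R2 → (0, 1, 0, 4)

rank = 3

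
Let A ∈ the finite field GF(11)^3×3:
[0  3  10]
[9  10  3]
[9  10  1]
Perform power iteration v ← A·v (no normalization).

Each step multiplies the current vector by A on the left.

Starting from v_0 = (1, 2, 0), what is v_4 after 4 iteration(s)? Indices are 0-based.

v_0 = (1, 2, 0).
v_1 = A·v_0 = (6, 7, 7).
v_2 = A·v_1 = (3, 2, 10).
v_3 = A·v_2 = (7, 0, 2).
v_4 = A·v_3 = (9, 3, 10).

v_4 = (9, 3, 10)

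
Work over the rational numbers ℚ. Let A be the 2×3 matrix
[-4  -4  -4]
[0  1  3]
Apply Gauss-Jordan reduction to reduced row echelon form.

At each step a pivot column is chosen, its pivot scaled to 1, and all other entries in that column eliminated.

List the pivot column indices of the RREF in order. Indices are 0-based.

[1] R0 /= -4  ⇒  (1, 1, 1)
[2] R1 /= 1  ⇒  (0, 1, 3)
     R0 -= 1·R1  ⇒  (1, 0, -2)

pivot columns: 0, 1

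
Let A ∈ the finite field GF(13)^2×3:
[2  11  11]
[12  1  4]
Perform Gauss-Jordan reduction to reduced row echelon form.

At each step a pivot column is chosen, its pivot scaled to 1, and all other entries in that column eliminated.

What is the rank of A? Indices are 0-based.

step 1: normalize row 0 (÷2) = (1, 12, 12)
  row 1: subtract 12×row0 = (0, 0, 3)
skip col 1 (zero from row 1)
step 2: normalize row 1 (÷3) = (0, 0, 1)
  row 0: subtract 12×row1 = (1, 12, 0)

rank = 2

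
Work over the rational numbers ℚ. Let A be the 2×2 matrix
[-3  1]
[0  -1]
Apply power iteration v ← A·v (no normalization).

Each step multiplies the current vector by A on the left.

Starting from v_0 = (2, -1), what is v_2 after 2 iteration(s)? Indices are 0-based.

v_2 = (22, -1)

v_0 = (2, -1).
v_1 = A·v_0 = (-7, 1).
v_2 = A·v_1 = (22, -1).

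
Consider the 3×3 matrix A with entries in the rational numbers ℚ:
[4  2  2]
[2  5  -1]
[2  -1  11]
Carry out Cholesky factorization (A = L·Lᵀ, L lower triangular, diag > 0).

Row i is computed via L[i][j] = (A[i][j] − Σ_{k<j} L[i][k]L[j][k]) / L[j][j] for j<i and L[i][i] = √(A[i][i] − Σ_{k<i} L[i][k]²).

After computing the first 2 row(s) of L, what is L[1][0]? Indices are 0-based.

L[1][0] = 1

Step 1: L[0][0] = √(4) = 2.
  L[1][0] = (2) / L[0][0] = 1.
Step 2: L[1][1] = √(4) = 2.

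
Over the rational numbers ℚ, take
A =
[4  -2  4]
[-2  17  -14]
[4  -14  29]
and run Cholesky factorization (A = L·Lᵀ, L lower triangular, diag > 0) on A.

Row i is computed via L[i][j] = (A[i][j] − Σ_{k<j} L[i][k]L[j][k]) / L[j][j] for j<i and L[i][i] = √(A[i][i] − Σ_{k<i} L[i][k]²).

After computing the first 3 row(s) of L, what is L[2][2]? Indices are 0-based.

Step 1: L[0][0] = √(4) = 2.
  L[1][0] = (-2) / L[0][0] = -1.
Step 2: L[1][1] = √(16) = 4.
  L[2][0] = (4) / L[0][0] = 2.
  L[2][1] = (-12) / L[1][1] = -3.
Step 3: L[2][2] = √(16) = 4.

L[2][2] = 4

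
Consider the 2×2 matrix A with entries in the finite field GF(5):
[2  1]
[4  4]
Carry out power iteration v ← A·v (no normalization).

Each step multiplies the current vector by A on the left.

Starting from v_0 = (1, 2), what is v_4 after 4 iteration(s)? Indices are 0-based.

v_0 = (1, 2).
v_1 = A·v_0 = (4, 2).
v_2 = A·v_1 = (0, 4).
v_3 = A·v_2 = (4, 1).
v_4 = A·v_3 = (4, 0).

v_4 = (4, 0)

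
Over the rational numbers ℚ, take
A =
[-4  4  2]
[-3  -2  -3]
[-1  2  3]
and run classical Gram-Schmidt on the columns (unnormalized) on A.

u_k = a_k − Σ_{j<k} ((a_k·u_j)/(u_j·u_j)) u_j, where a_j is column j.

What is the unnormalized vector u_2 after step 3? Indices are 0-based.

u_2 = (-8/15, 4/15, 4/3)

Step 1: u_0 = a_0 = (-4, -3, -1).
Step 2: u_1 = a_1 − (-6/13)·u_0 = (28/13, -44/13, 20/13).
Step 3: u_2 = a_2 − (-1/13)·u_0 − (31/30)·u_1 = (-8/15, 4/15, 4/3).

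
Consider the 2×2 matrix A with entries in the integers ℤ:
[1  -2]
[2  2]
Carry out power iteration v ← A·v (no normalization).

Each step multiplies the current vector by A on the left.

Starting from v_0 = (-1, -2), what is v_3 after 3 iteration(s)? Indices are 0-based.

v_0 = (-1, -2).
v_1 = A·v_0 = (3, -6).
v_2 = A·v_1 = (15, -6).
v_3 = A·v_2 = (27, 18).

v_3 = (27, 18)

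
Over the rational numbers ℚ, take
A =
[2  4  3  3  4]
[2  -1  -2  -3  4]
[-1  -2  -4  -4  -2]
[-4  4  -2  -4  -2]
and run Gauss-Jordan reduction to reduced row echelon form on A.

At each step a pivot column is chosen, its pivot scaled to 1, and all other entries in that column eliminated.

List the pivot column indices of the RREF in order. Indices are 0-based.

pivot columns: 0, 1, 2, 3

step 1: normalize row 0 (÷2) = (1, 2, 3/2, 3/2, 2)
  row 1: subtract 2×row0 = (0, -5, -5, -6, 0)
  row 2: subtract -1×row0 = (0, 0, -5/2, -5/2, 0)
  row 3: subtract -4×row0 = (0, 12, 4, 2, 6)
step 2: normalize row 1 (÷-5) = (0, 1, 1, 6/5, 0)
  row 0: subtract 2×row1 = (1, 0, -1/2, -9/10, 2)
  row 3: subtract 12×row1 = (0, 0, -8, -62/5, 6)
step 3: normalize row 2 (÷-5/2) = (0, 0, 1, 1, 0)
  row 0: subtract -1/2×row2 = (1, 0, 0, -2/5, 2)
  row 1: subtract 1×row2 = (0, 1, 0, 1/5, 0)
  row 3: subtract -8×row2 = (0, 0, 0, -22/5, 6)
step 4: normalize row 3 (÷-22/5) = (0, 0, 0, 1, -15/11)
  row 0: subtract -2/5×row3 = (1, 0, 0, 0, 16/11)
  row 1: subtract 1/5×row3 = (0, 1, 0, 0, 3/11)
  row 2: subtract 1×row3 = (0, 0, 1, 0, 15/11)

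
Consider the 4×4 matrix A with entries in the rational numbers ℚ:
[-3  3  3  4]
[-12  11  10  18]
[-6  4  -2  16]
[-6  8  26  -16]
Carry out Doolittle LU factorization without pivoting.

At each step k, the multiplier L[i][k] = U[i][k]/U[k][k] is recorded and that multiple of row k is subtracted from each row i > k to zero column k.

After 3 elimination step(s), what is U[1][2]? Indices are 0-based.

[col 0] pivot -3
  R1 -= 4*R0 → (0, -1, -2, 2)  (L[1][0] := 4)
  R2 -= 2*R0 → (0, -2, -8, 8)  (L[2][0] := 2)
  R3 -= 2*R0 → (0, 2, 20, -24)  (L[3][0] := 2)
[col 1] pivot -1
  R2 -= 2*R1 → (0, 0, -4, 4)  (L[2][1] := 2)
  R3 -= -2*R1 → (0, 0, 16, -20)  (L[3][1] := -2)
[col 2] pivot -4
  R3 -= -4*R2 → (0, 0, 0, -4)  (L[3][2] := -4)

U[1][2] = -2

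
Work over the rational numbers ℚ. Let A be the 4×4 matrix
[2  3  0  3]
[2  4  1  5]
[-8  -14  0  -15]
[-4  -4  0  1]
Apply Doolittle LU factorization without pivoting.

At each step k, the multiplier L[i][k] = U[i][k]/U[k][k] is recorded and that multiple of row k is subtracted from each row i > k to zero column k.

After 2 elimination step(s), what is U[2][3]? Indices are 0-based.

k=0: U[0][0]=2
  eliminate (1,0): mult=1, new row 1: (0, 1, 1, 2); set L[1][0]=1
  eliminate (2,0): mult=-4, new row 2: (0, -2, 0, -3); set L[2][0]=-4
  eliminate (3,0): mult=-2, new row 3: (0, 2, 0, 7); set L[3][0]=-2
k=1: U[1][1]=1
  eliminate (2,1): mult=-2, new row 2: (0, 0, 2, 1); set L[2][1]=-2
  eliminate (3,1): mult=2, new row 3: (0, 0, -2, 3); set L[3][1]=2

U[2][3] = 1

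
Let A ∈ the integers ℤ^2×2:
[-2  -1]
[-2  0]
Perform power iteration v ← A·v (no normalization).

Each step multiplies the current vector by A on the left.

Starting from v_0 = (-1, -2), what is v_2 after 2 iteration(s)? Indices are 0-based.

v_2 = (-10, -8)

v_0 = (-1, -2).
v_1 = A·v_0 = (4, 2).
v_2 = A·v_1 = (-10, -8).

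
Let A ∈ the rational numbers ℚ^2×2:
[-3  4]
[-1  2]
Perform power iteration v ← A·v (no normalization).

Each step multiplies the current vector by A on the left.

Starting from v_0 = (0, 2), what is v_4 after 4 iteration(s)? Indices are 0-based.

v_0 = (0, 2).
v_1 = A·v_0 = (8, 4).
v_2 = A·v_1 = (-8, 0).
v_3 = A·v_2 = (24, 8).
v_4 = A·v_3 = (-40, -8).

v_4 = (-40, -8)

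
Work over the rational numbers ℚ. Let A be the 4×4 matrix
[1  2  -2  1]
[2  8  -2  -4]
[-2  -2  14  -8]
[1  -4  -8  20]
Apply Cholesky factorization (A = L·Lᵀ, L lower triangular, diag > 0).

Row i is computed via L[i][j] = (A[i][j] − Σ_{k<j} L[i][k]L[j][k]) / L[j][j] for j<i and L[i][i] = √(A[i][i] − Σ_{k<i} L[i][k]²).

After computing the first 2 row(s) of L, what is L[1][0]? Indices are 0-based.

Step 1: L[0][0] = √(1) = 1.
  L[1][0] = (2) / L[0][0] = 2.
Step 2: L[1][1] = √(4) = 2.

L[1][0] = 2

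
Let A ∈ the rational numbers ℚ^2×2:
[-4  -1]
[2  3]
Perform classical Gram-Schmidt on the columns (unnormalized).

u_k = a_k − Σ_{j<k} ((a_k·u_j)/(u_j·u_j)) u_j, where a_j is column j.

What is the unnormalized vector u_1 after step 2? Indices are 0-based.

u_1 = (1, 2)

Step 1: u_0 = a_0 = (-4, 2).
Step 2: u_1 = a_1 − (1/2)·u_0 = (1, 2).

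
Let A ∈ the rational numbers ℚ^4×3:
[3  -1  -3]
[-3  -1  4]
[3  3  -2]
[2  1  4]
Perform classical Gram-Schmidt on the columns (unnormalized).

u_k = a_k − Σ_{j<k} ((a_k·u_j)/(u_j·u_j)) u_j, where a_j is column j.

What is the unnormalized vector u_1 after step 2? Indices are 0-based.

Step 1: u_0 = a_0 = (3, -3, 3, 2).
Step 2: u_1 = a_1 − (11/31)·u_0 = (-64/31, 2/31, 60/31, 9/31).

u_1 = (-64/31, 2/31, 60/31, 9/31)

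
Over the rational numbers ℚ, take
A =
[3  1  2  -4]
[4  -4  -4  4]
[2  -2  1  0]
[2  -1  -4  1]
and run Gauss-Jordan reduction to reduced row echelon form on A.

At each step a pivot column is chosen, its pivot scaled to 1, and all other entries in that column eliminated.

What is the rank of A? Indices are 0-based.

[1] R0 /= 3  ⇒  (1, 1/3, 2/3, -4/3)
     R1 -= 4·R0  ⇒  (0, -16/3, -20/3, 28/3)
     R2 -= 2·R0  ⇒  (0, -8/3, -1/3, 8/3)
     R3 -= 2·R0  ⇒  (0, -5/3, -16/3, 11/3)
[2] R1 /= -16/3  ⇒  (0, 1, 5/4, -7/4)
     R0 -= 1/3·R1  ⇒  (1, 0, 1/4, -3/4)
     R2 -= -8/3·R1  ⇒  (0, 0, 3, -2)
     R3 -= -5/3·R1  ⇒  (0, 0, -13/4, 3/4)
[3] R2 /= 3  ⇒  (0, 0, 1, -2/3)
     R0 -= 1/4·R2  ⇒  (1, 0, 0, -7/12)
     R1 -= 5/4·R2  ⇒  (0, 1, 0, -11/12)
     R3 -= -13/4·R2  ⇒  (0, 0, 0, -17/12)
[4] R3 /= -17/12  ⇒  (0, 0, 0, 1)
     R0 -= -7/12·R3  ⇒  (1, 0, 0, 0)
     R1 -= -11/12·R3  ⇒  (0, 1, 0, 0)
     R2 -= -2/3·R3  ⇒  (0, 0, 1, 0)

rank = 4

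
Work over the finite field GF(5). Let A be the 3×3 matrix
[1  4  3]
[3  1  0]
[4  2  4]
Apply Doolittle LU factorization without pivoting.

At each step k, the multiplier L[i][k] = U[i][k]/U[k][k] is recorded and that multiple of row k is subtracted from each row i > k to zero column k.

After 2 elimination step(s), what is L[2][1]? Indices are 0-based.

L[2][1] = 4

[col 0] pivot 1
  R1 -= 3*R0 → (0, 4, 1)  (L[1][0] := 3)
  R2 -= 4*R0 → (0, 1, 2)  (L[2][0] := 4)
[col 1] pivot 4
  R2 -= 4*R1 → (0, 0, 3)  (L[2][1] := 4)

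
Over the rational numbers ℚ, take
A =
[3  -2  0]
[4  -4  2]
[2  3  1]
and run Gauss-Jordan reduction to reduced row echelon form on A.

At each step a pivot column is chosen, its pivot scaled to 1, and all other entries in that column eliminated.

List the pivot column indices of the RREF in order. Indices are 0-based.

pivot columns: 0, 1, 2

pivot(0,0)=3: scale R0 → (1, -2/3, 0)
  clear (1,0): R1 −= (4)R0 → (0, -4/3, 2)
  clear (2,0): R2 −= (2)R0 → (0, 13/3, 1)
pivot(1,1)=-4/3: scale R1 → (0, 1, -3/2)
  clear (0,1): R0 −= (-2/3)R1 → (1, 0, -1)
  clear (2,1): R2 −= (13/3)R1 → (0, 0, 15/2)
pivot(2,2)=15/2: scale R2 → (0, 0, 1)
  clear (0,2): R0 −= (-1)R2 → (1, 0, 0)
  clear (1,2): R1 −= (-3/2)R2 → (0, 1, 0)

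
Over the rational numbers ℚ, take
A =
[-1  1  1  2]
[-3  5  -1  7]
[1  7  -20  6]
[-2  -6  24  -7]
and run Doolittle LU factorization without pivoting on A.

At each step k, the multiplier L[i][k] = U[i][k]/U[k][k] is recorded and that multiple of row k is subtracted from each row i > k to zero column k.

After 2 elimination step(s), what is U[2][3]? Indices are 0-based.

U[2][3] = 4

k=0: U[0][0]=-1
  eliminate (1,0): mult=3, new row 1: (0, 2, -4, 1); set L[1][0]=3
  eliminate (2,0): mult=-1, new row 2: (0, 8, -19, 8); set L[2][0]=-1
  eliminate (3,0): mult=2, new row 3: (0, -8, 22, -11); set L[3][0]=2
k=1: U[1][1]=2
  eliminate (2,1): mult=4, new row 2: (0, 0, -3, 4); set L[2][1]=4
  eliminate (3,1): mult=-4, new row 3: (0, 0, 6, -7); set L[3][1]=-4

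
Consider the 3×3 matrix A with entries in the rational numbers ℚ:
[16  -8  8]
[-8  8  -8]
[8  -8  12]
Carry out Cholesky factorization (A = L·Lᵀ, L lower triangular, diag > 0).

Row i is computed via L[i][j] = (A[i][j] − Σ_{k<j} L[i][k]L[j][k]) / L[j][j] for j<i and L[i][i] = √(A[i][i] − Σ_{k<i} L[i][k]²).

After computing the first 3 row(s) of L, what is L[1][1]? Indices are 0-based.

Step 1: L[0][0] = √(16) = 4.
  L[1][0] = (-8) / L[0][0] = -2.
Step 2: L[1][1] = √(4) = 2.
  L[2][0] = (8) / L[0][0] = 2.
  L[2][1] = (-4) / L[1][1] = -2.
Step 3: L[2][2] = √(4) = 2.

L[1][1] = 2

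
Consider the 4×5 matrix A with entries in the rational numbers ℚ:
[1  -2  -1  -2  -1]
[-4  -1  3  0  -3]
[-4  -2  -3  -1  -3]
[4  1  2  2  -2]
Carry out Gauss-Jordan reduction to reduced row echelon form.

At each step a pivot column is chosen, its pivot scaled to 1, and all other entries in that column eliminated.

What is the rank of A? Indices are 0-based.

rank = 4

step 1: normalize row 0 (÷1) = (1, -2, -1, -2, -1)
  row 1: subtract -4×row0 = (0, -9, -1, -8, -7)
  row 2: subtract -4×row0 = (0, -10, -7, -9, -7)
  row 3: subtract 4×row0 = (0, 9, 6, 10, 2)
step 2: normalize row 1 (÷-9) = (0, 1, 1/9, 8/9, 7/9)
  row 0: subtract -2×row1 = (1, 0, -7/9, -2/9, 5/9)
  row 2: subtract -10×row1 = (0, 0, -53/9, -1/9, 7/9)
  row 3: subtract 9×row1 = (0, 0, 5, 2, -5)
step 3: normalize row 2 (÷-53/9) = (0, 0, 1, 1/53, -7/53)
  row 0: subtract -7/9×row2 = (1, 0, 0, -11/53, 24/53)
  row 1: subtract 1/9×row2 = (0, 1, 0, 47/53, 42/53)
  row 3: subtract 5×row2 = (0, 0, 0, 101/53, -230/53)
step 4: normalize row 3 (÷101/53) = (0, 0, 0, 1, -230/101)
  row 0: subtract -11/53×row3 = (1, 0, 0, 0, -2/101)
  row 1: subtract 47/53×row3 = (0, 1, 0, 0, 284/101)
  row 2: subtract 1/53×row3 = (0, 0, 1, 0, -9/101)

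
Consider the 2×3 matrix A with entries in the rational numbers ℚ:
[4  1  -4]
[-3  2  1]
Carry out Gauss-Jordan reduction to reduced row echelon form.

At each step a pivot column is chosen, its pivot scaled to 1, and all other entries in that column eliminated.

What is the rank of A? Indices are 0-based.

rank = 2

[1] R0 /= 4  ⇒  (1, 1/4, -1)
     R1 -= -3·R0  ⇒  (0, 11/4, -2)
[2] R1 /= 11/4  ⇒  (0, 1, -8/11)
     R0 -= 1/4·R1  ⇒  (1, 0, -9/11)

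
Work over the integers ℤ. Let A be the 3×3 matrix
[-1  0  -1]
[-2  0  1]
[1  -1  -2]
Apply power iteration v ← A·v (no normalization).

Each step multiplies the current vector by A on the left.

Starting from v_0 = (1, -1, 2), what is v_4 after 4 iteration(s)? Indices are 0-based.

v_4 = (7, 11, 5)

v_0 = (1, -1, 2).
v_1 = A·v_0 = (-3, 0, -2).
v_2 = A·v_1 = (5, 4, 1).
v_3 = A·v_2 = (-6, -9, -1).
v_4 = A·v_3 = (7, 11, 5).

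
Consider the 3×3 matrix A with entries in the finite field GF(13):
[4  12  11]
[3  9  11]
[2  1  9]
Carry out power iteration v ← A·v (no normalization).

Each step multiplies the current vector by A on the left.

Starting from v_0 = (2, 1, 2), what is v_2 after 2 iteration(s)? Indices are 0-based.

v_2 = (7, 10, 3)

v_0 = (2, 1, 2).
v_1 = A·v_0 = (3, 11, 10).
v_2 = A·v_1 = (7, 10, 3).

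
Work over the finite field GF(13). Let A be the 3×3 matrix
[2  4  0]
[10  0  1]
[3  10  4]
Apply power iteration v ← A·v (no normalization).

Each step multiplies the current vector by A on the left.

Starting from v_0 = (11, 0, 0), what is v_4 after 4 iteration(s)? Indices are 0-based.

v_4 = (3, 10, 3)

v_0 = (11, 0, 0).
v_1 = A·v_0 = (9, 6, 7).
v_2 = A·v_1 = (3, 6, 11).
v_3 = A·v_2 = (4, 2, 9).
v_4 = A·v_3 = (3, 10, 3).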